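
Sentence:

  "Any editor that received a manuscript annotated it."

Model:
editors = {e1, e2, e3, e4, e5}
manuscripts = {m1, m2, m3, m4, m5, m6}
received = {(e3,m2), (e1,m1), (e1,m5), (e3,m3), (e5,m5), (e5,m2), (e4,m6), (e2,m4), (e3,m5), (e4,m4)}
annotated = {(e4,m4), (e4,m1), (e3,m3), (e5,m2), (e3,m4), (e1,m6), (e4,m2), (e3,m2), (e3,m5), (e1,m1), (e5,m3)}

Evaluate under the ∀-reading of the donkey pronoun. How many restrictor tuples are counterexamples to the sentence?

"it" takes "a manuscript" as antecedent — a donkey pronoun bound across the clause boundary.
Strong reading: for every (e,m) with received(e,m), annotated(e,m).
Restrictor pairs: (e1,m1) ✓  (e1,m5) ✗  (e2,m4) ✗  (e3,m2) ✓  (e3,m3) ✓  (e3,m5) ✓  (e4,m4) ✓  (e4,m6) ✗  (e5,m2) ✓  (e5,m5) ✗
Counterexamples (restrictor pairs failing the scope): 4.

4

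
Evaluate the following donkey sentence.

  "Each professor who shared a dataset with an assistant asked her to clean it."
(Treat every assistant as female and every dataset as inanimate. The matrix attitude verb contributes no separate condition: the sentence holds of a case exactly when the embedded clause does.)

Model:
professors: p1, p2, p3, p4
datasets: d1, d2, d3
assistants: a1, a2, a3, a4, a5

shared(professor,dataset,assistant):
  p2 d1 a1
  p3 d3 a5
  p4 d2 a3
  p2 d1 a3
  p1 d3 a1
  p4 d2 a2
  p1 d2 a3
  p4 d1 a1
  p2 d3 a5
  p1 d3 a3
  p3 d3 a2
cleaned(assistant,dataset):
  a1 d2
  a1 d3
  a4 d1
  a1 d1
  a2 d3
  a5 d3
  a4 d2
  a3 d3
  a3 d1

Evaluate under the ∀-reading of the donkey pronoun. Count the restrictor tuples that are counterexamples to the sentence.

3

"her" takes "an assistant" as antecedent and "it" takes "a dataset"; both are donkey pronouns co-varying with the restrictor.
Strong reading: for every (p,d,a) with shared(p,d,a), cleaned(a,d).
Restrictor triples: (p1,d2,a3)→cleaned(a3,d2) ✗  (p1,d3,a1)→cleaned(a1,d3) ✓  (p1,d3,a3)→cleaned(a3,d3) ✓  (p2,d1,a1)→cleaned(a1,d1) ✓  (p2,d1,a3)→cleaned(a3,d1) ✓  (p2,d3,a5)→cleaned(a5,d3) ✓  (p3,d3,a2)→cleaned(a2,d3) ✓  (p3,d3,a5)→cleaned(a5,d3) ✓  (p4,d1,a1)→cleaned(a1,d1) ✓  (p4,d2,a2)→cleaned(a2,d2) ✗  (p4,d2,a3)→cleaned(a3,d2) ✗
Counterexamples (restrictor triples failing the scope): 3.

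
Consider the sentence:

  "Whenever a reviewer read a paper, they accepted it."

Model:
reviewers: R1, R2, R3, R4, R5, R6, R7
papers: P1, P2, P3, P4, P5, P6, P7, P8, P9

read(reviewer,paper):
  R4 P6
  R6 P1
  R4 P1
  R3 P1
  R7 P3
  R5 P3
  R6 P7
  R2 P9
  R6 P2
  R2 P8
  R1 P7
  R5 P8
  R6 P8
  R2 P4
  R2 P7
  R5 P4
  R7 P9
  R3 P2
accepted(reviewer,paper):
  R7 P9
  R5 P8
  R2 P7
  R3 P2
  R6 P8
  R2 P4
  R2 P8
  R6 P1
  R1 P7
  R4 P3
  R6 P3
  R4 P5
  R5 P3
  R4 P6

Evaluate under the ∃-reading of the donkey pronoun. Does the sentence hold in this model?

True

"it" takes "a paper" as antecedent — a donkey pronoun bound across the clause boundary.
Weak reading: every reviewer r with some read-paper has at least one read-paper p such that accepted(r,p).
Per reviewer: R1:✓  R2:✓  R3:✓  R4:✓  R5:✓  R6:✓  R7:✓
Every reviewer in the restrictor has a witness.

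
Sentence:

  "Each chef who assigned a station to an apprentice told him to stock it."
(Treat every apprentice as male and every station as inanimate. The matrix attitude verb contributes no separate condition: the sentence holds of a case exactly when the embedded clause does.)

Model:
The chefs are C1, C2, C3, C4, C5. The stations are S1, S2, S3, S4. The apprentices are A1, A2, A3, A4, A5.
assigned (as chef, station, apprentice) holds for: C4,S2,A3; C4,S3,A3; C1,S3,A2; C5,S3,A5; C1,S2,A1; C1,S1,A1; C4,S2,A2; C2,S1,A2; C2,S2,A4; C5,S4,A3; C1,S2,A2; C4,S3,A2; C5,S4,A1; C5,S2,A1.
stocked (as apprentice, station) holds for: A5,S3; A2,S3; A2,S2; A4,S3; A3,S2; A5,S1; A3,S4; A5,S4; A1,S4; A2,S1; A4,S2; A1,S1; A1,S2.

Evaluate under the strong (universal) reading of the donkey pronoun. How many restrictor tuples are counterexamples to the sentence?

1

"him" takes "an apprentice" as antecedent and "it" takes "a station"; both are donkey pronouns co-varying with the restrictor.
Strong reading: for every (c,s,a) with assigned(c,s,a), stocked(a,s).
Restrictor triples: (C1,S1,A1)→stocked(A1,S1) ✓  (C1,S2,A1)→stocked(A1,S2) ✓  (C1,S2,A2)→stocked(A2,S2) ✓  (C1,S3,A2)→stocked(A2,S3) ✓  (C2,S1,A2)→stocked(A2,S1) ✓  (C2,S2,A4)→stocked(A4,S2) ✓  (C4,S2,A2)→stocked(A2,S2) ✓  (C4,S2,A3)→stocked(A3,S2) ✓  (C4,S3,A2)→stocked(A2,S3) ✓  (C4,S3,A3)→stocked(A3,S3) ✗  (C5,S2,A1)→stocked(A1,S2) ✓  (C5,S3,A5)→stocked(A5,S3) ✓  (C5,S4,A1)→stocked(A1,S4) ✓  (C5,S4,A3)→stocked(A3,S4) ✓
Counterexamples (restrictor triples failing the scope): 1.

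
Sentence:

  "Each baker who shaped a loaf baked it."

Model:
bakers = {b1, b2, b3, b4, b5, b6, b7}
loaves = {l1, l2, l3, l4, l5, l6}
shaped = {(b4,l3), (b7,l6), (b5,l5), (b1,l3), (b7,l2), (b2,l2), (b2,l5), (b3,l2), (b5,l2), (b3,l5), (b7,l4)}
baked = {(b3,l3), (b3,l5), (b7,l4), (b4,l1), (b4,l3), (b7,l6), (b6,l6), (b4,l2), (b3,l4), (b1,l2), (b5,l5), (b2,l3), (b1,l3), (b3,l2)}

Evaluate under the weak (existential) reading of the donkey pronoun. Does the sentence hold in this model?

"it" takes "a loaf" as antecedent — a donkey pronoun bound across the clause boundary.
Weak reading: every baker b with some shaped-loaf has at least one shaped-loaf l such that baked(b,l).
Per baker: b1:✓  b2:✗  b3:✓  b4:✓  b5:✓  b7:✓
b2 has no witness among its shaped-loaves.

False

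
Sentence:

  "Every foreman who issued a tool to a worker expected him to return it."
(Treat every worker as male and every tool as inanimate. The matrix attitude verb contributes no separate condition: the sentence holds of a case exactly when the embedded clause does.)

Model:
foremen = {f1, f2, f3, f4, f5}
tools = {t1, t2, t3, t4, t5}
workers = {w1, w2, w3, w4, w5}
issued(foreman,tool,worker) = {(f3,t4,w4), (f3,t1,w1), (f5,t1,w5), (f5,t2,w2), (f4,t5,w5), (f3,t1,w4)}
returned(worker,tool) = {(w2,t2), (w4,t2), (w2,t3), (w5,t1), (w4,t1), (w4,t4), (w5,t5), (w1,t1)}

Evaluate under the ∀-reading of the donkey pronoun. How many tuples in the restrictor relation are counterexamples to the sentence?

0

"him" takes "a worker" as antecedent and "it" takes "a tool"; both are donkey pronouns co-varying with the restrictor.
Strong reading: for every (f,t,w) with issued(f,t,w), returned(w,t).
Restrictor triples: (f3,t1,w1)→returned(w1,t1) ✓  (f3,t1,w4)→returned(w4,t1) ✓  (f3,t4,w4)→returned(w4,t4) ✓  (f4,t5,w5)→returned(w5,t5) ✓  (f5,t1,w5)→returned(w5,t1) ✓  (f5,t2,w2)→returned(w2,t2) ✓
Counterexamples (restrictor triples failing the scope): 0.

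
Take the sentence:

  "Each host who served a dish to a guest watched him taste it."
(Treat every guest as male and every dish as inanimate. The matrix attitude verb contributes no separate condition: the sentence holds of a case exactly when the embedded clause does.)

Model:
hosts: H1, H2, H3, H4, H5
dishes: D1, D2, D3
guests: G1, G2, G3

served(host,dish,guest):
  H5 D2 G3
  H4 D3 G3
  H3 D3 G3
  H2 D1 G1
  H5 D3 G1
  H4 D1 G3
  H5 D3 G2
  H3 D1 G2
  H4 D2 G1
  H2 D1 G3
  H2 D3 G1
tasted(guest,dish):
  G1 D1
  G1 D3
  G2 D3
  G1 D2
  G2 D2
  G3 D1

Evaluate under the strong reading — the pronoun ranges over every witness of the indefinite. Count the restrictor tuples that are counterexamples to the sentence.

4

"him" takes "a guest" as antecedent and "it" takes "a dish"; both are donkey pronouns co-varying with the restrictor.
Strong reading: for every (h,d,g) with served(h,d,g), tasted(g,d).
Restrictor triples: (H2,D1,G1)→tasted(G1,D1) ✓  (H2,D1,G3)→tasted(G3,D1) ✓  (H2,D3,G1)→tasted(G1,D3) ✓  (H3,D1,G2)→tasted(G2,D1) ✗  (H3,D3,G3)→tasted(G3,D3) ✗  (H4,D1,G3)→tasted(G3,D1) ✓  (H4,D2,G1)→tasted(G1,D2) ✓  (H4,D3,G3)→tasted(G3,D3) ✗  (H5,D2,G3)→tasted(G3,D2) ✗  (H5,D3,G1)→tasted(G1,D3) ✓  (H5,D3,G2)→tasted(G2,D3) ✓
Counterexamples (restrictor triples failing the scope): 4.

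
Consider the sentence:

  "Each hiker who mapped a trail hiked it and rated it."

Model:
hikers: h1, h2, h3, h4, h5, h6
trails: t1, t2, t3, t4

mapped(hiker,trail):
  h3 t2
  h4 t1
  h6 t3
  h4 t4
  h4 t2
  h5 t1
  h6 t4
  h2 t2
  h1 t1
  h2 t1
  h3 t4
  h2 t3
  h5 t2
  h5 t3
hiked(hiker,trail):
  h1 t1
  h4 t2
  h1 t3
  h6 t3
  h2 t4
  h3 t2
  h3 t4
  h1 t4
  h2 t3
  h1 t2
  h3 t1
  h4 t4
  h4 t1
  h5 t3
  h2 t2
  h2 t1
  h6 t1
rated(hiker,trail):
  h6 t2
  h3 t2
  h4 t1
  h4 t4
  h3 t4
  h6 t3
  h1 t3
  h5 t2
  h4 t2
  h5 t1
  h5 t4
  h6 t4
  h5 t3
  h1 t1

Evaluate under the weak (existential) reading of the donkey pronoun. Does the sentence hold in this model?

False

"it" takes "a trail" as antecedent — a donkey pronoun bound across the clause boundary.
Weak reading: every hiker h with some mapped-trail has at least one mapped-trail t such that hiked(h,t) ∧ rated(h,t).
Per hiker: h1:✓  h2:✗  h3:✓  h4:✓  h5:✓  h6:✓
h2 has no witness among its mapped-trails.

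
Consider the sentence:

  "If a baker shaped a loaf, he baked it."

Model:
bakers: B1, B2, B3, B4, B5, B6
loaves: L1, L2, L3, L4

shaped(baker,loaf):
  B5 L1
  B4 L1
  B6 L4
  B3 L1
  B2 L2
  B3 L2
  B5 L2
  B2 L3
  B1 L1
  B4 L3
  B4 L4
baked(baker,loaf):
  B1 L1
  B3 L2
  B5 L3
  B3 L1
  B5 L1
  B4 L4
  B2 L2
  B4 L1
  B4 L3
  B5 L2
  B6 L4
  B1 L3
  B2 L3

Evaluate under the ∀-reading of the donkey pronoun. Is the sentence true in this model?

True

"it" takes "a loaf" as antecedent — a donkey pronoun bound across the clause boundary.
Strong reading: for every (b,l) with shaped(b,l), baked(b,l).
Restrictor pairs: (B1,L1) ✓  (B2,L2) ✓  (B2,L3) ✓  (B3,L1) ✓  (B3,L2) ✓  (B4,L1) ✓  (B4,L3) ✓  (B4,L4) ✓  (B5,L1) ✓  (B5,L2) ✓  (B6,L4) ✓
Every restrictor pair satisfies the scope.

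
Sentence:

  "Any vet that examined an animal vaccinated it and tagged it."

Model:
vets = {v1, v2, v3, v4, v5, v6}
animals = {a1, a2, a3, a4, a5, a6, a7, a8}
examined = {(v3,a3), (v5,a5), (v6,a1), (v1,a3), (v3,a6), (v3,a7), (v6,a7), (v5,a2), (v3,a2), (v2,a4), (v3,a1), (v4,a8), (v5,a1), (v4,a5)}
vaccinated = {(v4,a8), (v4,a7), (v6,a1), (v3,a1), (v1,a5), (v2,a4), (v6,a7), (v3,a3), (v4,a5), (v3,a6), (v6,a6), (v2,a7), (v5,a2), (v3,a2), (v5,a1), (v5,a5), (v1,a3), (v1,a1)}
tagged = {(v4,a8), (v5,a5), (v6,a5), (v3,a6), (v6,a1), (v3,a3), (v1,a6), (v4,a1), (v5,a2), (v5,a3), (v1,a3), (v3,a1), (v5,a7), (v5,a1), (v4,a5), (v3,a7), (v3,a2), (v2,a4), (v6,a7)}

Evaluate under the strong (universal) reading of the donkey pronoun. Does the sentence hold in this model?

"it" takes "an animal" as antecedent — a donkey pronoun bound across the clause boundary.
Strong reading: for every (v,a) with examined(v,a), vaccinated(v,a) ∧ tagged(v,a).
Restrictor pairs: (v1,a3) ✓  (v2,a4) ✓  (v3,a1) ✓  (v3,a2) ✓  (v3,a3) ✓  (v3,a6) ✓  (v3,a7) ✗  (v4,a5) ✓  (v4,a8) ✓  (v5,a1) ✓  (v5,a2) ✓  (v5,a5) ✓  (v6,a1) ✓  (v6,a7) ✓
Counterexample: (v3,a7) is in examined but fails the scope.

False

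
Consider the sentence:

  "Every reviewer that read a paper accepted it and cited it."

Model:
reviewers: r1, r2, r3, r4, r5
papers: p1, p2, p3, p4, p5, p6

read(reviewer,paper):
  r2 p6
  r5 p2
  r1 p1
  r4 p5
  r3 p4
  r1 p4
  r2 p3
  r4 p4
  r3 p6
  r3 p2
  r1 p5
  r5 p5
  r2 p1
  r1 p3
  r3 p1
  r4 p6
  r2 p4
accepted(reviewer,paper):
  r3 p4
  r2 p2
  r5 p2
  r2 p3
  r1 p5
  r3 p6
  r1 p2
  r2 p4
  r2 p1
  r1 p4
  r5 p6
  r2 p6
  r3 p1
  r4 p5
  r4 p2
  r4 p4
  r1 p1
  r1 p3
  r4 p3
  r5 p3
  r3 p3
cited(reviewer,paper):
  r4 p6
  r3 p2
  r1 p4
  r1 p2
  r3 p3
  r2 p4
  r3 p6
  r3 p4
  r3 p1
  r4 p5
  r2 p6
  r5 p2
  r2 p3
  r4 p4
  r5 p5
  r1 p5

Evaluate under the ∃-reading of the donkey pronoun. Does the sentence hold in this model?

True

"it" takes "a paper" as antecedent — a donkey pronoun bound across the clause boundary.
Weak reading: every reviewer r with some read-paper has at least one read-paper p such that accepted(r,p) ∧ cited(r,p).
Per reviewer: r1:✓  r2:✓  r3:✓  r4:✓  r5:✓
Every reviewer in the restrictor has a witness.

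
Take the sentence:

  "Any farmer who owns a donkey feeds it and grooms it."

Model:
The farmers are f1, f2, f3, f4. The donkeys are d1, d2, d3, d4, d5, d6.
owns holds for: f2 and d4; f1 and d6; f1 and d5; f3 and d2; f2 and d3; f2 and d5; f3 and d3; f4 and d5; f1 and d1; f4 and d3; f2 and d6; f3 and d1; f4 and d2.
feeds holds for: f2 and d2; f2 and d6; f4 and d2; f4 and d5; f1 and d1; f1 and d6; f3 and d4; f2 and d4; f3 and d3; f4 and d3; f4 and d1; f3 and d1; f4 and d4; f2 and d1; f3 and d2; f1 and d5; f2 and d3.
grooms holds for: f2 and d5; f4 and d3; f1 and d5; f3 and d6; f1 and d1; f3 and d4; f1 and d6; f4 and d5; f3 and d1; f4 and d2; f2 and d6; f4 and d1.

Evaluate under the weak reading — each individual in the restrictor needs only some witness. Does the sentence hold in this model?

True

"it" takes "a donkey" as antecedent — a donkey pronoun bound across the clause boundary.
Weak reading: every farmer f with some owns-donkey has at least one owns-donkey d such that feeds(f,d) ∧ grooms(f,d).
Per farmer: f1:✓  f2:✓  f3:✓  f4:✓
Every farmer in the restrictor has a witness.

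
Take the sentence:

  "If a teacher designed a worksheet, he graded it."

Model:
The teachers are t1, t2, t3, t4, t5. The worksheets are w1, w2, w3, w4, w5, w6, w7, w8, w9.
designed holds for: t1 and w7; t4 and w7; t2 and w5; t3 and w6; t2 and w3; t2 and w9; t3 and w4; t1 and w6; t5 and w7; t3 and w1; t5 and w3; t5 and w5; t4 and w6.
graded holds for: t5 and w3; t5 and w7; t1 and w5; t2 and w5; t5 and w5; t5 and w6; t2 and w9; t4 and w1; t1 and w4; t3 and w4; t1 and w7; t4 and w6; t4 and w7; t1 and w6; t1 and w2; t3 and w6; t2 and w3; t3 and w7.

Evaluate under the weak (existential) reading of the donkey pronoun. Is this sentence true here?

True

"it" takes "a worksheet" as antecedent — a donkey pronoun bound across the clause boundary.
Weak reading: every teacher t with some designed-worksheet has at least one designed-worksheet w such that graded(t,w).
Per teacher: t1:✓  t2:✓  t3:✓  t4:✓  t5:✓
Every teacher in the restrictor has a witness.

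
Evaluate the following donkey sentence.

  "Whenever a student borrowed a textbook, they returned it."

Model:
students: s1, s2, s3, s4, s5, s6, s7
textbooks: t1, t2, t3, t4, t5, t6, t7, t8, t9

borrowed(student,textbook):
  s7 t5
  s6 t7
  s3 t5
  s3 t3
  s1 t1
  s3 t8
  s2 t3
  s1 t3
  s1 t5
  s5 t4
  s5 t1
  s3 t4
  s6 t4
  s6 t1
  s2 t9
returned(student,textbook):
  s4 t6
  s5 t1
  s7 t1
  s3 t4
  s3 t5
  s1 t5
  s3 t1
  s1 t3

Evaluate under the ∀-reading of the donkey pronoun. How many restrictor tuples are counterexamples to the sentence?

10

"it" takes "a textbook" as antecedent — a donkey pronoun bound across the clause boundary.
Strong reading: for every (s,t) with borrowed(s,t), returned(s,t).
Restrictor pairs: (s1,t1) ✗  (s1,t3) ✓  (s1,t5) ✓  (s2,t3) ✗  (s2,t9) ✗  (s3,t3) ✗  (s3,t4) ✓  (s3,t5) ✓  (s3,t8) ✗  (s5,t1) ✓  (s5,t4) ✗  (s6,t1) ✗  (s6,t4) ✗  (s6,t7) ✗  (s7,t5) ✗
Counterexamples (restrictor pairs failing the scope): 10.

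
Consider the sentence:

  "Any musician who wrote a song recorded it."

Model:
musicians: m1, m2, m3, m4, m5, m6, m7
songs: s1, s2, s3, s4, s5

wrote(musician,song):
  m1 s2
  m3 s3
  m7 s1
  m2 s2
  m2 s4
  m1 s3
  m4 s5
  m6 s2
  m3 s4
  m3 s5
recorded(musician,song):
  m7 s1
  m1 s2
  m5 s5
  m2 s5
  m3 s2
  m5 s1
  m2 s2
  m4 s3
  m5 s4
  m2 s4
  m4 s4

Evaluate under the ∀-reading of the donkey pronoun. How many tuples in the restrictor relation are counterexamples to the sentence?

"it" takes "a song" as antecedent — a donkey pronoun bound across the clause boundary.
Strong reading: for every (m,s) with wrote(m,s), recorded(m,s).
Restrictor pairs: (m1,s2) ✓  (m1,s3) ✗  (m2,s2) ✓  (m2,s4) ✓  (m3,s3) ✗  (m3,s4) ✗  (m3,s5) ✗  (m4,s5) ✗  (m6,s2) ✗  (m7,s1) ✓
Counterexamples (restrictor pairs failing the scope): 6.

6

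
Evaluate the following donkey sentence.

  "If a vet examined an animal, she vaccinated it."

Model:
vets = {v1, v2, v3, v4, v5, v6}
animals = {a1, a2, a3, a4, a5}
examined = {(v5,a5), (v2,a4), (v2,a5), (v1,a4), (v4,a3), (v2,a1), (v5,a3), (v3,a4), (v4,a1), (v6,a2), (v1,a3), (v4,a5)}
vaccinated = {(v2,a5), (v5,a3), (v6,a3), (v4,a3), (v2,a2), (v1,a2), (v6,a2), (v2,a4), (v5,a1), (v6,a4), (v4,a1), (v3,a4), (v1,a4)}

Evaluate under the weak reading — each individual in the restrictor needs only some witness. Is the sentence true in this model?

"it" takes "an animal" as antecedent — a donkey pronoun bound across the clause boundary.
Weak reading: every vet v with some examined-animal has at least one examined-animal a such that vaccinated(v,a).
Per vet: v1:✓  v2:✓  v3:✓  v4:✓  v5:✓  v6:✓
Every vet in the restrictor has a witness.

True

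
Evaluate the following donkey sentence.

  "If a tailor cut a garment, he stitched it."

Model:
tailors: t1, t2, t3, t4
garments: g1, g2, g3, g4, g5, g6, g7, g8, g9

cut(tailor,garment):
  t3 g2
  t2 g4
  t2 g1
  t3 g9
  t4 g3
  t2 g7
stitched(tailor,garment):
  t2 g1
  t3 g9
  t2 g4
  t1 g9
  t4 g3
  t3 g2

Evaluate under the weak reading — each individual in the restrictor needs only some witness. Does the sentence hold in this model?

True

"it" takes "a garment" as antecedent — a donkey pronoun bound across the clause boundary.
Weak reading: every tailor t with some cut-garment has at least one cut-garment g such that stitched(t,g).
Per tailor: t2:✓  t3:✓  t4:✓
Every tailor in the restrictor has a witness.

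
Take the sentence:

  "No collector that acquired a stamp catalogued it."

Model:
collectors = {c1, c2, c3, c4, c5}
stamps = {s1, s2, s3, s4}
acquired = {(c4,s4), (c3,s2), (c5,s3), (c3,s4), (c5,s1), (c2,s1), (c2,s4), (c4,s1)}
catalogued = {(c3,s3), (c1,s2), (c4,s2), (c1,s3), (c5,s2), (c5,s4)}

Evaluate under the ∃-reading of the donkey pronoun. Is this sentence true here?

"it" takes "a stamp" as antecedent — a donkey pronoun bound across the clause boundary.
Truth condition: for no (c,s) with acquired(c,s) does catalogued(c,s) hold.
Restrictor pairs — does the scope hold? (c2,s1):fails  (c2,s4):fails  (c3,s2):fails  (c3,s4):fails  (c4,s1):fails  (c4,s4):fails  (c5,s1):fails  (c5,s3):fails
Scope holds for no restrictor pair, so the sentence is true.

True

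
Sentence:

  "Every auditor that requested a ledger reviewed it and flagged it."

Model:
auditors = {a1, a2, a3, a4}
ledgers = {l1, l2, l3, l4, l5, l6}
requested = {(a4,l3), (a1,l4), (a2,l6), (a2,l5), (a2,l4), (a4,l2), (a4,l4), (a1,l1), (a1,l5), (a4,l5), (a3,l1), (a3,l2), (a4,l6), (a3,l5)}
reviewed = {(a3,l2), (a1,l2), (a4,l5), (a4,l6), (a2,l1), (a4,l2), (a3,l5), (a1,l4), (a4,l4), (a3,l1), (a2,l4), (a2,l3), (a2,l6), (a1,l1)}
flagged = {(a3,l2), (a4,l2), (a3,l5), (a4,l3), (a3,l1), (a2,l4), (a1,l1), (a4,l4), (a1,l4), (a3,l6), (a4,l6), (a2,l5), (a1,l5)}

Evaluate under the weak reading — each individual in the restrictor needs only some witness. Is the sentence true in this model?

True

"it" takes "a ledger" as antecedent — a donkey pronoun bound across the clause boundary.
Weak reading: every auditor a with some requested-ledger has at least one requested-ledger l such that reviewed(a,l) ∧ flagged(a,l).
Per auditor: a1:✓  a2:✓  a3:✓  a4:✓
Every auditor in the restrictor has a witness.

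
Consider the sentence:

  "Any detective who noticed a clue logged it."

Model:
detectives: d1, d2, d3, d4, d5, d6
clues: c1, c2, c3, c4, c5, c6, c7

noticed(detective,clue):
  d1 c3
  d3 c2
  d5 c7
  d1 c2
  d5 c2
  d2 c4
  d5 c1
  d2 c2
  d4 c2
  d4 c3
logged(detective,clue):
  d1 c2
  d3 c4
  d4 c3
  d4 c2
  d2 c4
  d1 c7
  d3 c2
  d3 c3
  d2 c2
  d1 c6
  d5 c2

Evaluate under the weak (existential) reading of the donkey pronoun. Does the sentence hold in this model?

True

"it" takes "a clue" as antecedent — a donkey pronoun bound across the clause boundary.
Weak reading: every detective d with some noticed-clue has at least one noticed-clue c such that logged(d,c).
Per detective: d1:✓  d2:✓  d3:✓  d4:✓  d5:✓
Every detective in the restrictor has a witness.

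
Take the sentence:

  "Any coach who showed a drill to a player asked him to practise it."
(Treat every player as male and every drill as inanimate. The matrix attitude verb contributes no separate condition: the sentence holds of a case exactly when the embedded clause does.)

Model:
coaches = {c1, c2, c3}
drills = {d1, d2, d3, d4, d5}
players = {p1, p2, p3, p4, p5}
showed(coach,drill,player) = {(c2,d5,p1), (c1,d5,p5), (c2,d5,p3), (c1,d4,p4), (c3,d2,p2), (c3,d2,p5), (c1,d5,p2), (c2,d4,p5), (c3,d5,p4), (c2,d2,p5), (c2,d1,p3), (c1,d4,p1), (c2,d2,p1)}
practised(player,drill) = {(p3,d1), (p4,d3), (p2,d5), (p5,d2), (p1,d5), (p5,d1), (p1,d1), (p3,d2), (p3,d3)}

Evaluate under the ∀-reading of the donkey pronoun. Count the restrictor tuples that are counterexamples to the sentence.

8

"him" takes "a player" as antecedent and "it" takes "a drill"; both are donkey pronouns co-varying with the restrictor.
Strong reading: for every (c,d,p) with showed(c,d,p), practised(p,d).
Restrictor triples: (c1,d4,p1)→practised(p1,d4) ✗  (c1,d4,p4)→practised(p4,d4) ✗  (c1,d5,p2)→practised(p2,d5) ✓  (c1,d5,p5)→practised(p5,d5) ✗  (c2,d1,p3)→practised(p3,d1) ✓  (c2,d2,p1)→practised(p1,d2) ✗  (c2,d2,p5)→practised(p5,d2) ✓  (c2,d4,p5)→practised(p5,d4) ✗  (c2,d5,p1)→practised(p1,d5) ✓  (c2,d5,p3)→practised(p3,d5) ✗  (c3,d2,p2)→practised(p2,d2) ✗  (c3,d2,p5)→practised(p5,d2) ✓  (c3,d5,p4)→practised(p4,d5) ✗
Counterexamples (restrictor triples failing the scope): 8.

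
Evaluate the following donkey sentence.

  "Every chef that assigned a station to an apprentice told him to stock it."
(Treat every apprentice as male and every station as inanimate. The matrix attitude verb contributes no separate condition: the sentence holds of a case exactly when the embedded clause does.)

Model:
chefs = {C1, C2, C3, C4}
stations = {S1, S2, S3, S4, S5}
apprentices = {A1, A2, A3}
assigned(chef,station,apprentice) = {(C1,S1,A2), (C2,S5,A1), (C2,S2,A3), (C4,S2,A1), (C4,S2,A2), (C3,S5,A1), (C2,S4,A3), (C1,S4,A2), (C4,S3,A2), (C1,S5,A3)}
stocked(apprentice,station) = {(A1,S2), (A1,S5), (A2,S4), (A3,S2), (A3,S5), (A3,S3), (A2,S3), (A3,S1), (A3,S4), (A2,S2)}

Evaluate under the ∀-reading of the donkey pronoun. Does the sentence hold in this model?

"him" takes "an apprentice" as antecedent and "it" takes "a station"; both are donkey pronouns co-varying with the restrictor.
Strong reading: for every (c,s,a) with assigned(c,s,a), stocked(a,s).
Restrictor triples: (C1,S1,A2)→stocked(A2,S1) ✗  (C1,S4,A2)→stocked(A2,S4) ✓  (C1,S5,A3)→stocked(A3,S5) ✓  (C2,S2,A3)→stocked(A3,S2) ✓  (C2,S4,A3)→stocked(A3,S4) ✓  (C2,S5,A1)→stocked(A1,S5) ✓  (C3,S5,A1)→stocked(A1,S5) ✓  (C4,S2,A1)→stocked(A1,S2) ✓  (C4,S2,A2)→stocked(A2,S2) ✓  (C4,S3,A2)→stocked(A2,S3) ✓
Counterexample: (C1,S1,A2) — stocked(A2,S1) does not hold.

False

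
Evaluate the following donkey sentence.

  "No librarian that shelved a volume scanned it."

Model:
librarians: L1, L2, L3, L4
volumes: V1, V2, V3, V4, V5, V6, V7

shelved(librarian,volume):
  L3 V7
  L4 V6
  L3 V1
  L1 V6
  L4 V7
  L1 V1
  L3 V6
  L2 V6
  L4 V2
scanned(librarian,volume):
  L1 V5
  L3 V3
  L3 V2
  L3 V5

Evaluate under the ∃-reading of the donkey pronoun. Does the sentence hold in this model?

True

"it" takes "a volume" as antecedent — a donkey pronoun bound across the clause boundary.
Truth condition: for no (l,v) with shelved(l,v) does scanned(l,v) hold.
Restrictor pairs — does the scope hold? (L1,V1):fails  (L1,V6):fails  (L2,V6):fails  (L3,V1):fails  (L3,V6):fails  (L3,V7):fails  (L4,V2):fails  (L4,V6):fails  (L4,V7):fails
Scope holds for no restrictor pair, so the sentence is true.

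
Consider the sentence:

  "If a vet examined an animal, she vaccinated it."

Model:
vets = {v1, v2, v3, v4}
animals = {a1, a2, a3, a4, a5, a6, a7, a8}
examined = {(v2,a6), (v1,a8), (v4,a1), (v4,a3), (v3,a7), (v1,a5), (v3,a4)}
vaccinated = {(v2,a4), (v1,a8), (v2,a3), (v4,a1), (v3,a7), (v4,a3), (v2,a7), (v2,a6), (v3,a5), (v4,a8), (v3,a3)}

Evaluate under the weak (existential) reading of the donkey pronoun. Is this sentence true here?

"it" takes "an animal" as antecedent — a donkey pronoun bound across the clause boundary.
Weak reading: every vet v with some examined-animal has at least one examined-animal a such that vaccinated(v,a).
Per vet: v1:✓  v2:✓  v3:✓  v4:✓
Every vet in the restrictor has a witness.

True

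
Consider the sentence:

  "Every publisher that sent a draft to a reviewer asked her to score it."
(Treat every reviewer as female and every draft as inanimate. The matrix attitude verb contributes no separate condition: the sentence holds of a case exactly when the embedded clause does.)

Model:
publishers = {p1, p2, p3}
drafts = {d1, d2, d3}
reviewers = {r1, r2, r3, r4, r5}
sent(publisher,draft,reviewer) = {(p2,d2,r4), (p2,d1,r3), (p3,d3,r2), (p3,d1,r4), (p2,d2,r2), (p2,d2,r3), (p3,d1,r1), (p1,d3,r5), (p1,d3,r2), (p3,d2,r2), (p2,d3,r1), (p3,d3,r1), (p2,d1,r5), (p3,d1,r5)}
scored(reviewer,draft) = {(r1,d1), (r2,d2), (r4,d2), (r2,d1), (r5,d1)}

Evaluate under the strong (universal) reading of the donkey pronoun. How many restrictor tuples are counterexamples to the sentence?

8

"her" takes "a reviewer" as antecedent and "it" takes "a draft"; both are donkey pronouns co-varying with the restrictor.
Strong reading: for every (p,d,r) with sent(p,d,r), scored(r,d).
Restrictor triples: (p1,d3,r2)→scored(r2,d3) ✗  (p1,d3,r5)→scored(r5,d3) ✗  (p2,d1,r3)→scored(r3,d1) ✗  (p2,d1,r5)→scored(r5,d1) ✓  (p2,d2,r2)→scored(r2,d2) ✓  (p2,d2,r3)→scored(r3,d2) ✗  (p2,d2,r4)→scored(r4,d2) ✓  (p2,d3,r1)→scored(r1,d3) ✗  (p3,d1,r1)→scored(r1,d1) ✓  (p3,d1,r4)→scored(r4,d1) ✗  (p3,d1,r5)→scored(r5,d1) ✓  (p3,d2,r2)→scored(r2,d2) ✓  (p3,d3,r1)→scored(r1,d3) ✗  (p3,d3,r2)→scored(r2,d3) ✗
Counterexamples (restrictor triples failing the scope): 8.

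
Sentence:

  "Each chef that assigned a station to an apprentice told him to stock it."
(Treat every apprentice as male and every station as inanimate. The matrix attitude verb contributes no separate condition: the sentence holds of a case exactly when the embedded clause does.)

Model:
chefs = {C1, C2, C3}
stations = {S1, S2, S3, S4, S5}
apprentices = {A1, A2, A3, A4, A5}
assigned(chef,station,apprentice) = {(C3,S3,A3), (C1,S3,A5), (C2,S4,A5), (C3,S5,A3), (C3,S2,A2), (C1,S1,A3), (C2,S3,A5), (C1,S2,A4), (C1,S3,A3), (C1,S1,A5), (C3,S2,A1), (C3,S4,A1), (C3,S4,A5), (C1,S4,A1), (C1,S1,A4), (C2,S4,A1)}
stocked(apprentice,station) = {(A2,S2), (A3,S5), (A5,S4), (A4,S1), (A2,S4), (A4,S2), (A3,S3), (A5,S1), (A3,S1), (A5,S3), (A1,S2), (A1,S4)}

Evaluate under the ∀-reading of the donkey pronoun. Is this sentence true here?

"him" takes "an apprentice" as antecedent and "it" takes "a station"; both are donkey pronouns co-varying with the restrictor.
Strong reading: for every (c,s,a) with assigned(c,s,a), stocked(a,s).
Restrictor triples: (C1,S1,A3)→stocked(A3,S1) ✓  (C1,S1,A4)→stocked(A4,S1) ✓  (C1,S1,A5)→stocked(A5,S1) ✓  (C1,S2,A4)→stocked(A4,S2) ✓  (C1,S3,A3)→stocked(A3,S3) ✓  (C1,S3,A5)→stocked(A5,S3) ✓  (C1,S4,A1)→stocked(A1,S4) ✓  (C2,S3,A5)→stocked(A5,S3) ✓  (C2,S4,A1)→stocked(A1,S4) ✓  (C2,S4,A5)→stocked(A5,S4) ✓  (C3,S2,A1)→stocked(A1,S2) ✓  (C3,S2,A2)→stocked(A2,S2) ✓  (C3,S3,A3)→stocked(A3,S3) ✓  (C3,S4,A1)→stocked(A1,S4) ✓  (C3,S4,A5)→stocked(A5,S4) ✓  (C3,S5,A3)→stocked(A3,S5) ✓
Every restrictor triple satisfies the scope.

True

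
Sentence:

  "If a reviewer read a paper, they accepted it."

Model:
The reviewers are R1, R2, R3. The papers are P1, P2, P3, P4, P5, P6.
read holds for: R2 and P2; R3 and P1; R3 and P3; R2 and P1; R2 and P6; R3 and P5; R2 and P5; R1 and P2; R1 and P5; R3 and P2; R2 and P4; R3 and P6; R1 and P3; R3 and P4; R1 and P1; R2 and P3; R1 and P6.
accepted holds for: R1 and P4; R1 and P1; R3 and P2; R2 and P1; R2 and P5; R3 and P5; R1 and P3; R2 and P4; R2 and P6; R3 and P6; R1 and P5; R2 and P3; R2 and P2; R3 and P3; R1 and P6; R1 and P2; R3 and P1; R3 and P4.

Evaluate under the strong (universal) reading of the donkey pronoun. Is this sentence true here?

"it" takes "a paper" as antecedent — a donkey pronoun bound across the clause boundary.
Strong reading: for every (r,p) with read(r,p), accepted(r,p).
Restrictor pairs: (R1,P1) ✓  (R1,P2) ✓  (R1,P3) ✓  (R1,P5) ✓  (R1,P6) ✓  (R2,P1) ✓  (R2,P2) ✓  (R2,P3) ✓  (R2,P4) ✓  (R2,P5) ✓  (R2,P6) ✓  (R3,P1) ✓  (R3,P2) ✓  (R3,P3) ✓  (R3,P4) ✓  (R3,P5) ✓  (R3,P6) ✓
Every restrictor pair satisfies the scope.

True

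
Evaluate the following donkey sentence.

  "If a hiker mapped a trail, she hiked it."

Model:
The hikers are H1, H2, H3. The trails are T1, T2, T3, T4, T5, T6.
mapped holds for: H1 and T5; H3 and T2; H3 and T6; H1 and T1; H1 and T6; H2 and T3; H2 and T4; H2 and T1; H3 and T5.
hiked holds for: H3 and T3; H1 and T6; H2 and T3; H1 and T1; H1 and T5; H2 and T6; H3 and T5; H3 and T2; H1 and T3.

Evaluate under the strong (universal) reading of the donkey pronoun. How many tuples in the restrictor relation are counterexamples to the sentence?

"it" takes "a trail" as antecedent — a donkey pronoun bound across the clause boundary.
Strong reading: for every (h,t) with mapped(h,t), hiked(h,t).
Restrictor pairs: (H1,T1) ✓  (H1,T5) ✓  (H1,T6) ✓  (H2,T1) ✗  (H2,T3) ✓  (H2,T4) ✗  (H3,T2) ✓  (H3,T5) ✓  (H3,T6) ✗
Counterexamples (restrictor pairs failing the scope): 3.

3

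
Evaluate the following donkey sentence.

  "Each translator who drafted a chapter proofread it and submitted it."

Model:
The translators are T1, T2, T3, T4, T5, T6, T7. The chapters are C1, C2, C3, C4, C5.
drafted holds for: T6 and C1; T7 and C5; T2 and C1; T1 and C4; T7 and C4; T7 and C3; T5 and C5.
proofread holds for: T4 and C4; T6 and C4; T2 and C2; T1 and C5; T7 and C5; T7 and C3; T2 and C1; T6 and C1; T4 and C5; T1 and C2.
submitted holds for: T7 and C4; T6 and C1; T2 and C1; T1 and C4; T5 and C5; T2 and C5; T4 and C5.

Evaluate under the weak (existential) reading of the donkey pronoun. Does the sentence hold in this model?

"it" takes "a chapter" as antecedent — a donkey pronoun bound across the clause boundary.
Weak reading: every translator t with some drafted-chapter has at least one drafted-chapter c such that proofread(t,c) ∧ submitted(t,c).
Per translator: T1:✗  T2:✓  T5:✗  T6:✓  T7:✗
T1 has no witness among its drafted-chapters.

False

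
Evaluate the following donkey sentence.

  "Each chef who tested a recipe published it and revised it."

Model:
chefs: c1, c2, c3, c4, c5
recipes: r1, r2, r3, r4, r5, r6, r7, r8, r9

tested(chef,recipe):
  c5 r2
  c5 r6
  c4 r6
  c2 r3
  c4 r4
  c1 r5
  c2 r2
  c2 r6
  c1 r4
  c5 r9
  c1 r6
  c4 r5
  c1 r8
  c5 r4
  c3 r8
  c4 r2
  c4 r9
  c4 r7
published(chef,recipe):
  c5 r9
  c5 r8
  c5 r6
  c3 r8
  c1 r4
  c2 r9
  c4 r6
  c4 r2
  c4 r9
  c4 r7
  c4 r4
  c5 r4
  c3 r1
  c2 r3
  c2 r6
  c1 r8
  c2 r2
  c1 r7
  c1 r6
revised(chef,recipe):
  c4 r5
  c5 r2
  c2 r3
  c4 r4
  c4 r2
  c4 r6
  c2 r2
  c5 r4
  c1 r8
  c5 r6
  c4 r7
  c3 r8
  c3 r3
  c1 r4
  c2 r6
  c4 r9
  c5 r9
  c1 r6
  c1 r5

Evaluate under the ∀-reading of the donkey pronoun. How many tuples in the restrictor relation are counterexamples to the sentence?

"it" takes "a recipe" as antecedent — a donkey pronoun bound across the clause boundary.
Strong reading: for every (c,r) with tested(c,r), published(c,r) ∧ revised(c,r).
Restrictor pairs: (c1,r4) ✓  (c1,r5) ✗  (c1,r6) ✓  (c1,r8) ✓  (c2,r2) ✓  (c2,r3) ✓  (c2,r6) ✓  (c3,r8) ✓  (c4,r2) ✓  (c4,r4) ✓  (c4,r5) ✗  (c4,r6) ✓  (c4,r7) ✓  (c4,r9) ✓  (c5,r2) ✗  (c5,r4) ✓  (c5,r6) ✓  (c5,r9) ✓
Counterexamples (restrictor pairs failing the scope): 3.

3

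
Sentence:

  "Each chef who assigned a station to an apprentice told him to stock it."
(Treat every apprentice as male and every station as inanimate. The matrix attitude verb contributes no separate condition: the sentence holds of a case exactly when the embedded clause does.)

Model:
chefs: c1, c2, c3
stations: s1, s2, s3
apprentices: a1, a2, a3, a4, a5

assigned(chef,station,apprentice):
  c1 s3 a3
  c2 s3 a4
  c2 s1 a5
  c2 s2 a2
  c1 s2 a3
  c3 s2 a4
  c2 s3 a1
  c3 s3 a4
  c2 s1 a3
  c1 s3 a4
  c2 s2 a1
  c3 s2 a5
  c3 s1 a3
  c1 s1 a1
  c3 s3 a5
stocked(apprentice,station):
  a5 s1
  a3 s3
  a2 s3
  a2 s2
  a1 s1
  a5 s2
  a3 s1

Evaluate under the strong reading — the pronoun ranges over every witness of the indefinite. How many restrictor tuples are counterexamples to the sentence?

"him" takes "an apprentice" as antecedent and "it" takes "a station"; both are donkey pronouns co-varying with the restrictor.
Strong reading: for every (c,s,a) with assigned(c,s,a), stocked(a,s).
Restrictor triples: (c1,s1,a1)→stocked(a1,s1) ✓  (c1,s2,a3)→stocked(a3,s2) ✗  (c1,s3,a3)→stocked(a3,s3) ✓  (c1,s3,a4)→stocked(a4,s3) ✗  (c2,s1,a3)→stocked(a3,s1) ✓  (c2,s1,a5)→stocked(a5,s1) ✓  (c2,s2,a1)→stocked(a1,s2) ✗  (c2,s2,a2)→stocked(a2,s2) ✓  (c2,s3,a1)→stocked(a1,s3) ✗  (c2,s3,a4)→stocked(a4,s3) ✗  (c3,s1,a3)→stocked(a3,s1) ✓  (c3,s2,a4)→stocked(a4,s2) ✗  (c3,s2,a5)→stocked(a5,s2) ✓  (c3,s3,a4)→stocked(a4,s3) ✗  (c3,s3,a5)→stocked(a5,s3) ✗
Counterexamples (restrictor triples failing the scope): 8.

8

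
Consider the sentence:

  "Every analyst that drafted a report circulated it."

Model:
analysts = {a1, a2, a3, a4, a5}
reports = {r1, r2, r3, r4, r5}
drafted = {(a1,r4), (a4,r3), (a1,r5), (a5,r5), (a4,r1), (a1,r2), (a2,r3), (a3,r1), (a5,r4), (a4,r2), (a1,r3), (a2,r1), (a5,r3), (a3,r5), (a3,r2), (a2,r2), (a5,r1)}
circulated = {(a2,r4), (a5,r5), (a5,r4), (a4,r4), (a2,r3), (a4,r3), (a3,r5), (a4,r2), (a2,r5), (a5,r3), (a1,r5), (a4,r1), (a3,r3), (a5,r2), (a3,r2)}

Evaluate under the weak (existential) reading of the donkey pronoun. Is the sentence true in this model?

"it" takes "a report" as antecedent — a donkey pronoun bound across the clause boundary.
Weak reading: every analyst a with some drafted-report has at least one drafted-report r such that circulated(a,r).
Per analyst: a1:✓  a2:✓  a3:✓  a4:✓  a5:✓
Every analyst in the restrictor has a witness.

True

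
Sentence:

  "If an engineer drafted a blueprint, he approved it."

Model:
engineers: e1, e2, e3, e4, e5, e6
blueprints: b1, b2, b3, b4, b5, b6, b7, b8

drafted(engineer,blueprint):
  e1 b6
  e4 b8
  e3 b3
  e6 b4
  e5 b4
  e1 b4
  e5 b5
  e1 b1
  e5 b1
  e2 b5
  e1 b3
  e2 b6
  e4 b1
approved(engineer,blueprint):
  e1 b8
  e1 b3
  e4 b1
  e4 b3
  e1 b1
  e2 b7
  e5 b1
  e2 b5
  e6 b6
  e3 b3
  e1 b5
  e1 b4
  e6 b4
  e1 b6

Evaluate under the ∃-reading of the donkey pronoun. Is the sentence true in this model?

"it" takes "a blueprint" as antecedent — a donkey pronoun bound across the clause boundary.
Weak reading: every engineer e with some drafted-blueprint has at least one drafted-blueprint b such that approved(e,b).
Per engineer: e1:✓  e2:✓  e3:✓  e4:✓  e5:✓  e6:✓
Every engineer in the restrictor has a witness.

True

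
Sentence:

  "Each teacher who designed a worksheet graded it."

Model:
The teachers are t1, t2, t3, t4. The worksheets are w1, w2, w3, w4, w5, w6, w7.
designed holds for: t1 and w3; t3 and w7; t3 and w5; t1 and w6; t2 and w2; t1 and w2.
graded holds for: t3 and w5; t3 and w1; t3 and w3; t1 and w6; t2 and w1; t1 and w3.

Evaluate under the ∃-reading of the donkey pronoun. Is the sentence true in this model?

"it" takes "a worksheet" as antecedent — a donkey pronoun bound across the clause boundary.
Weak reading: every teacher t with some designed-worksheet has at least one designed-worksheet w such that graded(t,w).
Per teacher: t1:✓  t2:✗  t3:✓
t2 has no witness among its designed-worksheets.

False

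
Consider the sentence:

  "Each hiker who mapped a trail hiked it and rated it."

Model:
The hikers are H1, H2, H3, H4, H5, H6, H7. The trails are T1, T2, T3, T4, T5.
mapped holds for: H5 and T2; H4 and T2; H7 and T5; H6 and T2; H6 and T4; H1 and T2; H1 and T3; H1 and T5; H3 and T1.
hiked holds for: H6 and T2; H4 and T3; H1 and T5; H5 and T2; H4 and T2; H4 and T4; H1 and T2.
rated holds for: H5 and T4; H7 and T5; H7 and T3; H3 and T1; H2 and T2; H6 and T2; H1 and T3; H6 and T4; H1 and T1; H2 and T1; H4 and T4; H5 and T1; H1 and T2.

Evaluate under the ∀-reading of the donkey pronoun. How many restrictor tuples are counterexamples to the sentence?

"it" takes "a trail" as antecedent — a donkey pronoun bound across the clause boundary.
Strong reading: for every (h,t) with mapped(h,t), hiked(h,t) ∧ rated(h,t).
Restrictor pairs: (H1,T2) ✓  (H1,T3) ✗  (H1,T5) ✗  (H3,T1) ✗  (H4,T2) ✗  (H5,T2) ✗  (H6,T2) ✓  (H6,T4) ✗  (H7,T5) ✗
Counterexamples (restrictor pairs failing the scope): 7.

7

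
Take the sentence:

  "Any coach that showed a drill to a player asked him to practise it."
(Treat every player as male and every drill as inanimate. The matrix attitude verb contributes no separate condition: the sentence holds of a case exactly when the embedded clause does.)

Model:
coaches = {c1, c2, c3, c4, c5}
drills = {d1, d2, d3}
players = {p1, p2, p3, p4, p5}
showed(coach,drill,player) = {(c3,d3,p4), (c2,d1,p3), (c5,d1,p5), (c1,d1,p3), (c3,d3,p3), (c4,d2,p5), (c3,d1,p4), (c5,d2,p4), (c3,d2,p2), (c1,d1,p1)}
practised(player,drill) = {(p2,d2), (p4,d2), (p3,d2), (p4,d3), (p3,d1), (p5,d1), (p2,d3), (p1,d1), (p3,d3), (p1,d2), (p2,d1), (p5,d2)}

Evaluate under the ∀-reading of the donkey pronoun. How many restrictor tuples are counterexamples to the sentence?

"him" takes "a player" as antecedent and "it" takes "a drill"; both are donkey pronouns co-varying with the restrictor.
Strong reading: for every (c,d,p) with showed(c,d,p), practised(p,d).
Restrictor triples: (c1,d1,p1)→practised(p1,d1) ✓  (c1,d1,p3)→practised(p3,d1) ✓  (c2,d1,p3)→practised(p3,d1) ✓  (c3,d1,p4)→practised(p4,d1) ✗  (c3,d2,p2)→practised(p2,d2) ✓  (c3,d3,p3)→practised(p3,d3) ✓  (c3,d3,p4)→practised(p4,d3) ✓  (c4,d2,p5)→practised(p5,d2) ✓  (c5,d1,p5)→practised(p5,d1) ✓  (c5,d2,p4)→practised(p4,d2) ✓
Counterexamples (restrictor triples failing the scope): 1.

1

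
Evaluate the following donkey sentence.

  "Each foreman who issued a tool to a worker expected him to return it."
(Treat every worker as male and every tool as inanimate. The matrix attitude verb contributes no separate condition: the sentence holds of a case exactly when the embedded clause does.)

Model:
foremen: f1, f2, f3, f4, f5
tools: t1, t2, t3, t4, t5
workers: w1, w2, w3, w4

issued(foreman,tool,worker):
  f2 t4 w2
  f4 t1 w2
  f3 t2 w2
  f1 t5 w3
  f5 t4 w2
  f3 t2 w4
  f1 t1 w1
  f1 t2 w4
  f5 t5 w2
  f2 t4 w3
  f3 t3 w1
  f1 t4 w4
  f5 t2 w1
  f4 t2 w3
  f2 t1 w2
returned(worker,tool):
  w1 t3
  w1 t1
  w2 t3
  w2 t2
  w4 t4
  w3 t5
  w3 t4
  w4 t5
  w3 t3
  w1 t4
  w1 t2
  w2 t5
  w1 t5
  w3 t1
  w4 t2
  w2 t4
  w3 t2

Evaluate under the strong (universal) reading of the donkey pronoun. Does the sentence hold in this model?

False

"him" takes "a worker" as antecedent and "it" takes "a tool"; both are donkey pronouns co-varying with the restrictor.
Strong reading: for every (f,t,w) with issued(f,t,w), returned(w,t).
Restrictor triples: (f1,t1,w1)→returned(w1,t1) ✓  (f1,t2,w4)→returned(w4,t2) ✓  (f1,t4,w4)→returned(w4,t4) ✓  (f1,t5,w3)→returned(w3,t5) ✓  (f2,t1,w2)→returned(w2,t1) ✗  (f2,t4,w2)→returned(w2,t4) ✓  (f2,t4,w3)→returned(w3,t4) ✓  (f3,t2,w2)→returned(w2,t2) ✓  (f3,t2,w4)→returned(w4,t2) ✓  (f3,t3,w1)→returned(w1,t3) ✓  (f4,t1,w2)→returned(w2,t1) ✗  (f4,t2,w3)→returned(w3,t2) ✓  (f5,t2,w1)→returned(w1,t2) ✓  (f5,t4,w2)→returned(w2,t4) ✓  (f5,t5,w2)→returned(w2,t5) ✓
Counterexample: (f2,t1,w2) — returned(w2,t1) does not hold.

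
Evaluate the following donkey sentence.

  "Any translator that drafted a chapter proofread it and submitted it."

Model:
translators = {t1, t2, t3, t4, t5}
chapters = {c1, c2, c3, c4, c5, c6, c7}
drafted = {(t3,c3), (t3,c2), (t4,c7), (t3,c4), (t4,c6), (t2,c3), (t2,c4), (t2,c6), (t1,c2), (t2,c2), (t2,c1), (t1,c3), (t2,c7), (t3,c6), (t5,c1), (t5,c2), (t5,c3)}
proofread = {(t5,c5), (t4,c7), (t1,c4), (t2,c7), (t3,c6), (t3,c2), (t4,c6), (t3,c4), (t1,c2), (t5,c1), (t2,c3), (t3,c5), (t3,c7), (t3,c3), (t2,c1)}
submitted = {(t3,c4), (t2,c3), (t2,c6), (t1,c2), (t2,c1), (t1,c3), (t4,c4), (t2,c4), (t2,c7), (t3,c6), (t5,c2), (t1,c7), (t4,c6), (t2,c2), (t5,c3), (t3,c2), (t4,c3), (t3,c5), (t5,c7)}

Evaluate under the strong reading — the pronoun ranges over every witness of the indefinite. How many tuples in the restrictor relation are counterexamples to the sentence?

9

"it" takes "a chapter" as antecedent — a donkey pronoun bound across the clause boundary.
Strong reading: for every (t,c) with drafted(t,c), proofread(t,c) ∧ submitted(t,c).
Restrictor pairs: (t1,c2) ✓  (t1,c3) ✗  (t2,c1) ✓  (t2,c2) ✗  (t2,c3) ✓  (t2,c4) ✗  (t2,c6) ✗  (t2,c7) ✓  (t3,c2) ✓  (t3,c3) ✗  (t3,c4) ✓  (t3,c6) ✓  (t4,c6) ✓  (t4,c7) ✗  (t5,c1) ✗  (t5,c2) ✗  (t5,c3) ✗
Counterexamples (restrictor pairs failing the scope): 9.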